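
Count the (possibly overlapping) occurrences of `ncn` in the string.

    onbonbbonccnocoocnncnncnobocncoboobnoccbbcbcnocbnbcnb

Sliding a length-3 window over the 53 characters (51 positions):
  position 19–21: ncn
  position 22–24: ncn

2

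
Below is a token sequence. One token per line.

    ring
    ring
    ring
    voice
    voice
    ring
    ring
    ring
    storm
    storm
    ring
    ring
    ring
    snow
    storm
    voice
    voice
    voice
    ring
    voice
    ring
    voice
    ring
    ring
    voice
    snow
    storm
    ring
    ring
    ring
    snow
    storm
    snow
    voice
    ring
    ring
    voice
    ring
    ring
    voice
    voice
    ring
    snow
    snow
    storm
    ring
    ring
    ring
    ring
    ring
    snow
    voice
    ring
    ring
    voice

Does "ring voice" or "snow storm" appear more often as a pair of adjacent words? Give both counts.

"ring voice": 7 occurrences
"snow storm": 4 occurrences

"ring voice" (7 vs 4)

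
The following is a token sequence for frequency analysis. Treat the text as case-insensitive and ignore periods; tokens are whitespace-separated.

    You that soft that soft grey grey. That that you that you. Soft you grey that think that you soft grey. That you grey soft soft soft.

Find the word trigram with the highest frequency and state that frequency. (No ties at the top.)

Trigram frequencies (highest first):
  that you soft: 2
  you that soft: 1
  that soft that: 1
  soft that soft: 1
  that soft grey: 1
  soft grey grey: 1
  … (18 more, each ≤ 1)

"that you soft", 2 times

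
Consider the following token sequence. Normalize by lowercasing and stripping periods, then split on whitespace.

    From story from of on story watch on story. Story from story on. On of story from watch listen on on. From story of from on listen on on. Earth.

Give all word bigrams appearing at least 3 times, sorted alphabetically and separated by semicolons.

Bigram counts meeting the condition (at least 3 times):
  from story: 3
  on on: 3
  story from: 3

from story; on on; story from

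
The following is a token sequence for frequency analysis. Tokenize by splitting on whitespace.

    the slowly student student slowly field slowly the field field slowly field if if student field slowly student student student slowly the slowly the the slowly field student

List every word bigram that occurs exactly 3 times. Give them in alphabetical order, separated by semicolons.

field slowly; slowly field; slowly the; student student; the slowly

Bigram counts meeting the condition (exactly 3 times):
  field slowly: 3
  slowly field: 3
  slowly the: 3
  student student: 3
  the slowly: 3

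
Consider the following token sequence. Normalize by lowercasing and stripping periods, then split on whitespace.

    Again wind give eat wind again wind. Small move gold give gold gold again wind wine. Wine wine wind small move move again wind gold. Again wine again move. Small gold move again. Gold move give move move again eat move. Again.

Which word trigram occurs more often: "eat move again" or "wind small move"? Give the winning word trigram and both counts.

"wind small move" (2 vs 1)

"eat move again": 1 occurrence
"wind small move": 2 occurrences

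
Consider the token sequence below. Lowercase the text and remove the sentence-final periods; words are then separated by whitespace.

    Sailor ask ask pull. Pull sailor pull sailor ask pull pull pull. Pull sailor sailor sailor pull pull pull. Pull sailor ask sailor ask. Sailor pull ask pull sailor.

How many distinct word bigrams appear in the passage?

9

29 tokens → 28 bigram windows in total.
Repeated bigrams (each contributes count−1 duplicates):
  pull pull: 7
  pull sailor: 5
  sailor ask: 4
  ask pull: 3
  sailor pull: 3
  ask sailor: 2
  sailor sailor: 2
19 duplicate windows → 28 − 19 = 9 distinct.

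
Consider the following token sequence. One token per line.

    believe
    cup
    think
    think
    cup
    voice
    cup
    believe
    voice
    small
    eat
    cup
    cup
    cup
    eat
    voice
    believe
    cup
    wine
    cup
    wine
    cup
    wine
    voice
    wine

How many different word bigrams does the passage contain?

25 tokens → 24 bigram windows in total.
Repeated bigrams (each contributes count−1 duplicates):
  cup wine: 3
  believe cup: 2
  cup cup: 2
  wine cup: 2
5 duplicate windows → 24 − 5 = 19 distinct.

19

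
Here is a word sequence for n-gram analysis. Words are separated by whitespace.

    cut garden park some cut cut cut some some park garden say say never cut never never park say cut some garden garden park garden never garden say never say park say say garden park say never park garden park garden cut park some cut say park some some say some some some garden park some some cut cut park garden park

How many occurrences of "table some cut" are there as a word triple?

Scanning the 60 overlapping trigram windows for "table some cut":
  (none found)

0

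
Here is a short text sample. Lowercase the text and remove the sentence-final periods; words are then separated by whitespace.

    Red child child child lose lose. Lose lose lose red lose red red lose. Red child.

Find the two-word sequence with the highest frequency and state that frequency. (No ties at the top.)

Bigram frequencies (highest first):
  lose lose: 4
  lose red: 3
  red child: 2
  child child: 2
  red lose: 2
  child lose: 1
  … (1 more, each ≤ 1)

"lose lose", 4 times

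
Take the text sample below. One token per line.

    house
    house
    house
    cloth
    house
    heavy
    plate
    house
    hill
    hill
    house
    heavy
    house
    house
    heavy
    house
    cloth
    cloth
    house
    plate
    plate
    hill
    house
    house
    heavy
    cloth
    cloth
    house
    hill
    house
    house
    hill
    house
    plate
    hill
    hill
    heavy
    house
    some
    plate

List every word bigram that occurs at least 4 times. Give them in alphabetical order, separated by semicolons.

hill house; house heavy; house house

Bigram counts meeting the condition (at least 4 times):
  hill house: 4
  house heavy: 4
  house house: 5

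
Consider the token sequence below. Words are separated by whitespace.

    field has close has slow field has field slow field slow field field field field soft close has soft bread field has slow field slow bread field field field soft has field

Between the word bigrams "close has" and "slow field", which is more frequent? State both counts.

"slow field" (4 vs 2)

"close has": 2 occurrences
"slow field": 4 occurrences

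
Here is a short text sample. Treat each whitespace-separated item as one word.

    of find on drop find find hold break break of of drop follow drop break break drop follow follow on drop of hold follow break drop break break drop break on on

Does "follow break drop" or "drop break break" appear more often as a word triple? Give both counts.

"follow break drop": 1 occurrence
"drop break break": 2 occurrences

"drop break break" (2 vs 1)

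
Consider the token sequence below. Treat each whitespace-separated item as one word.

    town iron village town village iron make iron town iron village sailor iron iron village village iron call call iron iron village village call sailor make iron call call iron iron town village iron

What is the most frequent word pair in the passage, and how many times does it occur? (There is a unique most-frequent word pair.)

Bigram frequencies (highest first):
  iron village: 4
  village iron: 3
  iron iron: 3
  town iron: 2
  town village: 2
  make iron: 2
  … (12 more, each ≤ 2)

"iron village", 4 times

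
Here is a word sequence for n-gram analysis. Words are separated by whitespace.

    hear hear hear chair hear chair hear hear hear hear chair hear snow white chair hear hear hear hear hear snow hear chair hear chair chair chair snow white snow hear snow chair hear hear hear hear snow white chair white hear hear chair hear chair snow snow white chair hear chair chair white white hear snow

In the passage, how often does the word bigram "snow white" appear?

4

Scanning the 56 overlapping bigram windows for "snow white":
  position 13–14: snow white
  position 28–29: snow white
  position 38–39: snow white
  position 48–49: snow white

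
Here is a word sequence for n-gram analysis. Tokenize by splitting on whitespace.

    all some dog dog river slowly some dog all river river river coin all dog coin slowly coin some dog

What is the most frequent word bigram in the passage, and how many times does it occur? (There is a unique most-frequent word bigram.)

Bigram frequencies (highest first):
  some dog: 3
  river river: 2
  all some: 1
  dog dog: 1
  dog river: 1
  river slowly: 1
  … (10 more, each ≤ 1)

"some dog", 3 times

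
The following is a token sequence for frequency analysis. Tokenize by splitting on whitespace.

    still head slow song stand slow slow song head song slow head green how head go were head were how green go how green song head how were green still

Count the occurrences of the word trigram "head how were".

Scanning the 28 overlapping trigram windows for "head how were":
  position 26–28: head how were

1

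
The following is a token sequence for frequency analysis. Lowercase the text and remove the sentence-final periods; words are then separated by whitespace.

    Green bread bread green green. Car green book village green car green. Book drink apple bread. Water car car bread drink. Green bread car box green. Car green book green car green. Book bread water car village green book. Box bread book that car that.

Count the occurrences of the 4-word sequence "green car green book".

Scanning the 42 overlapping 4-gram windows for "green car green book":
  position 5–8: green car green book
  position 10–13: green car green book
  position 26–29: green car green book
  position 30–33: green car green book

4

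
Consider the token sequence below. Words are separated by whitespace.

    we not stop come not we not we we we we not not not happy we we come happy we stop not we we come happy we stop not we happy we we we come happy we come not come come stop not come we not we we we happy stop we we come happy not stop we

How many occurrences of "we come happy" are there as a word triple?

4

Scanning the 56 overlapping trigram windows for "we come happy":
  position 17–19: we come happy
  position 24–26: we come happy
  position 34–36: we come happy
  position 53–55: we come happy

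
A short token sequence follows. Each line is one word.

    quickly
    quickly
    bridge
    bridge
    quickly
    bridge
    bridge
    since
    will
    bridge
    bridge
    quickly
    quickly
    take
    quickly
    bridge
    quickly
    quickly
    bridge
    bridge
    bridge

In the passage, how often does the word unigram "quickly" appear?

8

Scanning the 21 tokens for "quickly":
  position 1: quickly
  position 2: quickly
  position 5: quickly
  position 12: quickly
  position 13: quickly
  position 15: quickly
  position 17: quickly
  position 18: quickly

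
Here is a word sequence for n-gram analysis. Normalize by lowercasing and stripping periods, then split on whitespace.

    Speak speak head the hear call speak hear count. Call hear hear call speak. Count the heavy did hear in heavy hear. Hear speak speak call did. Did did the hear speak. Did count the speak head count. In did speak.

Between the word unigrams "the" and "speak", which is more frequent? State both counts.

"the": 4 occurrences
"speak": 9 occurrences

"speak" (9 vs 4)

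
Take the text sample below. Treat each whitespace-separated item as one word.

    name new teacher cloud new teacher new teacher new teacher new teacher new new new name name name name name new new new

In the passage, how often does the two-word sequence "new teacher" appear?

Scanning the 22 overlapping bigram windows for "new teacher":
  position 2–3: new teacher
  position 5–6: new teacher
  position 7–8: new teacher
  position 9–10: new teacher
  position 11–12: new teacher

5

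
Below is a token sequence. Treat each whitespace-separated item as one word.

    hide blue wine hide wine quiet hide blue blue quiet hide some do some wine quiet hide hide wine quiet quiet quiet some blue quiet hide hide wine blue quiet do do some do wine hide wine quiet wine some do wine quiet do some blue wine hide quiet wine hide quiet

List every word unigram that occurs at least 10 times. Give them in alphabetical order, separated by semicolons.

Unigram counts meeting the condition (at least 10 times):
  hide: 11
  quiet: 12
  wine: 11

hide; quiet; wine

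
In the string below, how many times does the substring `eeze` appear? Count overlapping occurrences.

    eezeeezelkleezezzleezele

Sliding a length-4 window over the 24 characters (21 positions):
  position 1–4: eeze
  position 5–8: eeze
  position 12–15: eeze
  position 19–22: eeze

4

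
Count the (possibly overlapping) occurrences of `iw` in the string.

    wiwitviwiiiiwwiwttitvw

Sliding a length-2 window over the 22 characters (21 positions):
  position 2–3: iw
  position 7–8: iw
  position 12–13: iw
  position 15–16: iw

4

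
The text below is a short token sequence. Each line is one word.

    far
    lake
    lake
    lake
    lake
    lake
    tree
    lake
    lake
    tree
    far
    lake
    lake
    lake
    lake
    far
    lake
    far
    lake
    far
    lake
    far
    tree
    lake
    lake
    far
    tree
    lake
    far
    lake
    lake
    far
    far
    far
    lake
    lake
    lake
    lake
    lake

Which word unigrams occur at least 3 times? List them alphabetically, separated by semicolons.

Unigram counts meeting the condition (at least 3 times):
  far: 11
  lake: 24
  tree: 4

far; lake; tree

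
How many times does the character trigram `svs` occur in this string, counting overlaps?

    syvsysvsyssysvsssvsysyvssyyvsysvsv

Sliding a length-3 window over the 34 characters (32 positions):
  position 6–8: svs
  position 13–15: svs
  position 17–19: svs
  position 31–33: svs

4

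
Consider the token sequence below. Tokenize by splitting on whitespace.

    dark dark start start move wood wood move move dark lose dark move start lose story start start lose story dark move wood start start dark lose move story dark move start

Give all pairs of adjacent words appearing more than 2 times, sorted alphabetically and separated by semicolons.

dark move; start start

Bigram counts meeting the condition (more than 2 times):
  dark move: 3
  start start: 3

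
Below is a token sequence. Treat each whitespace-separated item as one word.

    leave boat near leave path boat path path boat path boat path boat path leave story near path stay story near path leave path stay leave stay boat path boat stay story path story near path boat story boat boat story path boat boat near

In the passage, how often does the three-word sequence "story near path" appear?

3

Scanning the 43 overlapping trigram windows for "story near path":
  position 16–18: story near path
  position 20–22: story near path
  position 34–36: story near path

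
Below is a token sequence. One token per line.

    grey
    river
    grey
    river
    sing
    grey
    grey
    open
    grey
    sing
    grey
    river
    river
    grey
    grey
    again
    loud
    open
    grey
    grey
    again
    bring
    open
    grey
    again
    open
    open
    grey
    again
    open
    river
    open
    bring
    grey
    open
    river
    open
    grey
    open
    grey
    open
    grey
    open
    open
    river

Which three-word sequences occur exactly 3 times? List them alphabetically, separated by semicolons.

grey open grey; open grey open

Trigram counts meeting the condition (exactly 3 times):
  grey open grey: 3
  open grey open: 3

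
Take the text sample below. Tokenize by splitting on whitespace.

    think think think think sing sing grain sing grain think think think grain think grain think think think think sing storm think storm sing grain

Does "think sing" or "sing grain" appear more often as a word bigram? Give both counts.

"sing grain" (3 vs 2)

"think sing": 2 occurrences
"sing grain": 3 occurrences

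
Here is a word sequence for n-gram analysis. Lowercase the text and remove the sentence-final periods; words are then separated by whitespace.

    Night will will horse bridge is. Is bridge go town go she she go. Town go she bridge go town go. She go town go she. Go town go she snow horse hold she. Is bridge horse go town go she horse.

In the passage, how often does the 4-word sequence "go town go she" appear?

Scanning the 39 overlapping 4-gram windows for "go town go she":
  position 9–12: go town go she
  position 14–17: go town go she
  position 19–22: go town go she
  position 23–26: go town go she
  position 27–30: go town go she
  position 38–41: go town go she

6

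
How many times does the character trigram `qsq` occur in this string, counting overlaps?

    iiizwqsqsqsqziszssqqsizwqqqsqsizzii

Sliding a length-3 window over the 35 characters (33 positions):
  position 6–8: qsq
  position 8–10: qsq
  position 10–12: qsq
  position 27–29: qsq

4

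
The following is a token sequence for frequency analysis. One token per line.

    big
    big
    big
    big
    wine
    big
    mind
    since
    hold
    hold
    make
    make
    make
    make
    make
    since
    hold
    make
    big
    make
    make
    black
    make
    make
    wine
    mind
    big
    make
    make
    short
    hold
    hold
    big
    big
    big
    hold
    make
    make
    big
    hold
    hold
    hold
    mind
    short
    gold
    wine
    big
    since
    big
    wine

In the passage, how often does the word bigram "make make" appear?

8

Scanning the 49 overlapping bigram windows for "make make":
  position 11–12: make make
  position 12–13: make make
  position 13–14: make make
  position 14–15: make make
  position 20–21: make make
  position 23–24: make make
  position 28–29: make make
  position 37–38: make make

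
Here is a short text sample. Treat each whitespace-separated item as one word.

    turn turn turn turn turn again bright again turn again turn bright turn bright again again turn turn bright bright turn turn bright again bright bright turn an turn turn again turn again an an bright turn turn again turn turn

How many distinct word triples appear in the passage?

41 tokens → 39 trigram windows in total.
Repeated trigrams (each contributes count−1 duplicates):
  turn again turn: 3
  turn turn again: 3
  turn turn turn: 3
  again turn again: 2
  again turn turn: 2
  bright bright turn: 2
  bright turn turn: 2
  turn bright again: 2
  … (1 more repeated)
12 duplicate windows → 39 − 12 = 27 distinct.

27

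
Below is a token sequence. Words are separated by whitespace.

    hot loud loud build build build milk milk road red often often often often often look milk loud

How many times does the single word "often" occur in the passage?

5

Scanning the 18 tokens for "often":
  position 11: often
  position 12: often
  position 13: often
  position 14: often
  position 15: often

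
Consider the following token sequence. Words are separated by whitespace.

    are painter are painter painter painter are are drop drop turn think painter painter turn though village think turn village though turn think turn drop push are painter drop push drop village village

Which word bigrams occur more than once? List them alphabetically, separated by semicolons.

Bigram counts meeting the condition (more than once):
  are painter: 3
  drop push: 2
  painter are: 2
  painter painter: 3
  think turn: 2
  turn think: 2

are painter; drop push; painter are; painter painter; think turn; turn think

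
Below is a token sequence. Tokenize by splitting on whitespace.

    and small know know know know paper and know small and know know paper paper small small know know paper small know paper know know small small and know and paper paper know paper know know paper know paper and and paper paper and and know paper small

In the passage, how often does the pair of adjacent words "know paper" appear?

8

Scanning the 47 overlapping bigram windows for "know paper":
  position 6–7: know paper
  position 13–14: know paper
  position 19–20: know paper
  position 22–23: know paper
  position 33–34: know paper
  position 36–37: know paper
  position 38–39: know paper
  position 46–47: know paper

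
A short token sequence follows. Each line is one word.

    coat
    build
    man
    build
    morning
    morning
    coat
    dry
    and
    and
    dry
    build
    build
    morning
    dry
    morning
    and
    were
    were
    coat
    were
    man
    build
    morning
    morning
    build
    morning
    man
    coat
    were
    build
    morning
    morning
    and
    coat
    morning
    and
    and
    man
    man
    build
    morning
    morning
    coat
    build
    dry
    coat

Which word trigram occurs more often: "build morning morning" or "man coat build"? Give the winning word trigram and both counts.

"build morning morning": 4 occurrences
"man coat build": 0 occurrences

"build morning morning" (4 vs 0)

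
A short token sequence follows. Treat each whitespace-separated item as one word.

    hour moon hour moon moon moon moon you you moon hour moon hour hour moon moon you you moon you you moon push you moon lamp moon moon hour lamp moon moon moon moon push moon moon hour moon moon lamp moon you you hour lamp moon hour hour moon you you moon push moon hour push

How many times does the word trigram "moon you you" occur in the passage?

Scanning the 55 overlapping trigram windows for "moon you you":
  position 7–9: moon you you
  position 16–18: moon you you
  position 19–21: moon you you
  position 42–44: moon you you
  position 50–52: moon you you

5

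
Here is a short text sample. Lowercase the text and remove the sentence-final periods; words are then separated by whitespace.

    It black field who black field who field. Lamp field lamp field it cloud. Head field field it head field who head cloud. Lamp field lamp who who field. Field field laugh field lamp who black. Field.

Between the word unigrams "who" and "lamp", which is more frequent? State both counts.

"who" (6 vs 5)

"who": 6 occurrences
"lamp": 5 occurrences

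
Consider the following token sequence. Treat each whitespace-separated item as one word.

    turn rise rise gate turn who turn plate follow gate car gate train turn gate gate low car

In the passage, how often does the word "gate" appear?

5

Scanning the 18 tokens for "gate":
  position 4: gate
  position 10: gate
  position 12: gate
  position 15: gate
  position 16: gate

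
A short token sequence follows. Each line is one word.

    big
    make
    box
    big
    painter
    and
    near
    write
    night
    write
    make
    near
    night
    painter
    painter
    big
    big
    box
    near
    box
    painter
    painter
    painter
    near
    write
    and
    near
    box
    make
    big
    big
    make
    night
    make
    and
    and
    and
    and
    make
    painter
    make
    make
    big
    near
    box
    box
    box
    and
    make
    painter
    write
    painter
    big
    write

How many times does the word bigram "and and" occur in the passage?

Scanning the 53 overlapping bigram windows for "and and":
  position 35–36: and and
  position 36–37: and and
  position 37–38: and and

3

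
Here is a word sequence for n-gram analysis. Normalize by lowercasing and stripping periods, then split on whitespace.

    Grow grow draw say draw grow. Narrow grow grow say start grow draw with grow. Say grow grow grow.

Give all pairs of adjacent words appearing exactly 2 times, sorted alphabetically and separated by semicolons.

grow draw; grow say

Bigram counts meeting the condition (exactly 2 times):
  grow draw: 2
  grow say: 2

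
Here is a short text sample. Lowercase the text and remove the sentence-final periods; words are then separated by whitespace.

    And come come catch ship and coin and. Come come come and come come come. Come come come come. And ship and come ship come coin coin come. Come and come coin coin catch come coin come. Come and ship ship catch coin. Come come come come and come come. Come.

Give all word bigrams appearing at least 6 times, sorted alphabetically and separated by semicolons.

Bigram counts meeting the condition (at least 6 times):
  and come: 6
  come come: 16

and come; come come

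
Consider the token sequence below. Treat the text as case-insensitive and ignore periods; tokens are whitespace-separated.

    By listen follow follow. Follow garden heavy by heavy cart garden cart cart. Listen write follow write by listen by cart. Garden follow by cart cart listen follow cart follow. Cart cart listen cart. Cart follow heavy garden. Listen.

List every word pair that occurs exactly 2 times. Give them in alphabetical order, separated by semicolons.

by cart; by listen; cart follow; cart garden; follow cart; follow follow; listen follow

Bigram counts meeting the condition (exactly 2 times):
  by cart: 2
  by listen: 2
  cart follow: 2
  cart garden: 2
  follow cart: 2
  follow follow: 2
  listen follow: 2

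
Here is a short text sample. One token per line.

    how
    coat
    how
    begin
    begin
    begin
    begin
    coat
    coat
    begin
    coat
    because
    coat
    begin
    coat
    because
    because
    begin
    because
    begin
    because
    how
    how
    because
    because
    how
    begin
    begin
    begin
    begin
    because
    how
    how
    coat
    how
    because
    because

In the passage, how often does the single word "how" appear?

8

Scanning the 37 tokens for "how":
  position 1: how
  position 3: how
  position 22: how
  position 23: how
  position 26: how
  position 32: how
  position 33: how
  position 35: how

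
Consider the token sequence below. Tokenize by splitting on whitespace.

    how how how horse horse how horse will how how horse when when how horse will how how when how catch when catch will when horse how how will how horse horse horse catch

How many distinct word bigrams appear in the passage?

34 tokens → 33 bigram windows in total.
Repeated bigrams (each contributes count−1 duplicates):
  how horse: 5
  how how: 5
  horse horse: 3
  will how: 3
  horse how: 2
  horse will: 2
  when how: 2
15 duplicate windows → 33 − 15 = 18 distinct.

18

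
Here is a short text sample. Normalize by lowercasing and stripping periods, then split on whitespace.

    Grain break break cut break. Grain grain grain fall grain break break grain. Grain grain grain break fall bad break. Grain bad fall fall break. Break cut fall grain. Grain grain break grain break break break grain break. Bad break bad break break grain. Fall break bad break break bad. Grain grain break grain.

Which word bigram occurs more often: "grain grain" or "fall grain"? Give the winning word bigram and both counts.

"grain grain" (8 vs 2)

"grain grain": 8 occurrences
"fall grain": 2 occurrences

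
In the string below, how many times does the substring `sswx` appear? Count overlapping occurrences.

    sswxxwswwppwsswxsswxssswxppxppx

4

Sliding a length-4 window over the 31 characters (28 positions):
  position 1–4: sswx
  position 13–16: sswx
  position 17–20: sswx
  position 22–25: sswx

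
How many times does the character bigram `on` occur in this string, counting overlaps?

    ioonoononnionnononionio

7

Sliding a length-2 window over the 23 characters (22 positions):
  position 3–4: on
  position 6–7: on
  position 8–9: on
  position 12–13: on
  position 15–16: on
  position 17–18: on
  position 20–21: on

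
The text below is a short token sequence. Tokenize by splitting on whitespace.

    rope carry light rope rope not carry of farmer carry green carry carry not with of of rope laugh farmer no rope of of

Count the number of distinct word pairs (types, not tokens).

22

24 tokens → 23 bigram windows in total.
Repeated bigrams (each contributes count−1 duplicates):
  of of: 2
1 duplicate windows → 23 − 1 = 22 distinct.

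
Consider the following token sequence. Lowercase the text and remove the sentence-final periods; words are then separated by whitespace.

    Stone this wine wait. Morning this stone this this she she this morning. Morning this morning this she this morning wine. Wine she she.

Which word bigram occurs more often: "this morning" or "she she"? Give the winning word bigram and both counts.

"this morning": 3 occurrences
"she she": 2 occurrences

"this morning" (3 vs 2)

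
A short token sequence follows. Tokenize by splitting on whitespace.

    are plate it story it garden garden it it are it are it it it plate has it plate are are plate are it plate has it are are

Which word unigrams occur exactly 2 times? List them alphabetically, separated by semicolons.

garden; has

Unigram counts meeting the condition (exactly 2 times):
  garden: 2
  has: 2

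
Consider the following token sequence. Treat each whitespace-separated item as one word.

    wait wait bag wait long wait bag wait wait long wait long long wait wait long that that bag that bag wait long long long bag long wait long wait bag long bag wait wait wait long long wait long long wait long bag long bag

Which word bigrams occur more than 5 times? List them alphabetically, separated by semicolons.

long wait; wait long

Bigram counts meeting the condition (more than 5 times):
  long wait: 7
  wait long: 9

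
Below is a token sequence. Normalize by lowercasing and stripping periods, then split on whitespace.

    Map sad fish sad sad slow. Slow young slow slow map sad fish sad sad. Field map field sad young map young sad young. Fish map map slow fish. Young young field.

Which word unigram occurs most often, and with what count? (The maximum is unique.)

"sad", 8 times

Unigram frequencies (highest first):
  sad: 8
  map: 6
  young: 6
  slow: 5
  fish: 4
  field: 3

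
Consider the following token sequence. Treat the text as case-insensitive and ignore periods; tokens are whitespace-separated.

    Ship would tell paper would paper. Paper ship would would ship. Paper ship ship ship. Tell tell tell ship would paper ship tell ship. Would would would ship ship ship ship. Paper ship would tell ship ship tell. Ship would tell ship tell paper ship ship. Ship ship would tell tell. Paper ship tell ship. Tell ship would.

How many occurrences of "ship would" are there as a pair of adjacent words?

8

Scanning the 57 overlapping bigram windows for "ship would":
  position 1–2: ship would
  position 8–9: ship would
  position 19–20: ship would
  position 24–25: ship would
  position 33–34: ship would
  position 39–40: ship would
  position 48–49: ship would
  position 57–58: ship would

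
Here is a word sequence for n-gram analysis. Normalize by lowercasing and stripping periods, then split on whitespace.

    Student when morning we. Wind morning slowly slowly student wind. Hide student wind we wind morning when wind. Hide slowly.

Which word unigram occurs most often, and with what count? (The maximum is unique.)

"wind", 5 times

Unigram frequencies (highest first):
  wind: 5
  student: 3
  morning: 3
  slowly: 3
  when: 2
  we: 2
  … (1 more, each ≤ 2)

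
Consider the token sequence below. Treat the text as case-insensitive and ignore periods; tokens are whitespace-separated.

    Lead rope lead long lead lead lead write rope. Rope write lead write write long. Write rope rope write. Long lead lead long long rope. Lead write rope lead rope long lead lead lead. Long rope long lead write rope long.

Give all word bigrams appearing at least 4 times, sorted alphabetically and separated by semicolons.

Bigram counts meeting the condition (at least 4 times):
  lead lead: 5
  lead write: 4
  long lead: 4
  write rope: 4

lead lead; lead write; long lead; write rope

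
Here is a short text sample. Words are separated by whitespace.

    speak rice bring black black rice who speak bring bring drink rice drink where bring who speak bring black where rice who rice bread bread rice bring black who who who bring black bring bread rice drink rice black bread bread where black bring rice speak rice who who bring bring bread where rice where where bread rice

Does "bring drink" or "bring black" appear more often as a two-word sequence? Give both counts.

"bring drink": 1 occurrence
"bring black": 4 occurrences

"bring black" (4 vs 1)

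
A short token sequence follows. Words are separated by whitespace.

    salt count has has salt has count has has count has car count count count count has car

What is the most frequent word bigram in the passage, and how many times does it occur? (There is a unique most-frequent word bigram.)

Bigram frequencies (highest first):
  count has: 4
  count count: 3
  has has: 2
  has count: 2
  has car: 2
  salt count: 1
  … (3 more, each ≤ 1)

"count has", 4 times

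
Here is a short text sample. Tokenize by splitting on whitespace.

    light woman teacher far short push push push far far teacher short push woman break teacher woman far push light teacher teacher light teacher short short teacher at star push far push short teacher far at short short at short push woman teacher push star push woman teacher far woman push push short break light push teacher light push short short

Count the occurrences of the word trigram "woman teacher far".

Scanning the 59 overlapping trigram windows for "woman teacher far":
  position 2–4: woman teacher far
  position 47–49: woman teacher far

2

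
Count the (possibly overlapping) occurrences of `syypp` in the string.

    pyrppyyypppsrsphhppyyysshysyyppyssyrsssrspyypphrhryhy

1

Sliding a length-5 window over the 53 characters (49 positions):
  position 27–31: syypp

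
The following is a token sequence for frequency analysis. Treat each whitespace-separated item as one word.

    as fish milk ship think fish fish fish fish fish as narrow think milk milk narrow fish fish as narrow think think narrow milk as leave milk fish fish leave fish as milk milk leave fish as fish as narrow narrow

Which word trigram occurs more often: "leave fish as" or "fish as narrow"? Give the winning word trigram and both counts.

"fish as narrow" (3 vs 2)

"leave fish as": 2 occurrences
"fish as narrow": 3 occurrences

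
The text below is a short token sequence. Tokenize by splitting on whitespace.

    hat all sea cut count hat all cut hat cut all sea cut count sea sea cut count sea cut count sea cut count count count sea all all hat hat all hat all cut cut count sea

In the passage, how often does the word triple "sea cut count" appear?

5

Scanning the 36 overlapping trigram windows for "sea cut count":
  position 3–5: sea cut count
  position 12–14: sea cut count
  position 16–18: sea cut count
  position 19–21: sea cut count
  position 22–24: sea cut count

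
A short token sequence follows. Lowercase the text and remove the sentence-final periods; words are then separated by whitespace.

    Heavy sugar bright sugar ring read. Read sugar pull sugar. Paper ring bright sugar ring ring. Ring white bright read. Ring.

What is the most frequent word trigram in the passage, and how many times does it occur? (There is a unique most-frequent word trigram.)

Trigram frequencies (highest first):
  bright sugar ring: 2
  heavy sugar bright: 1
  sugar bright sugar: 1
  sugar ring read: 1
  ring read read: 1
  read read sugar: 1
  … (12 more, each ≤ 1)

"bright sugar ring", 2 times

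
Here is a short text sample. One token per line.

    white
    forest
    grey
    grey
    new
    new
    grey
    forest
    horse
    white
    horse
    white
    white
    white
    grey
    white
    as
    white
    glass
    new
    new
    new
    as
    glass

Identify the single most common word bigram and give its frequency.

"new new", 3 times

Bigram frequencies (highest first):
  new new: 3
  horse white: 2
  white white: 2
  white forest: 1
  forest grey: 1
  grey grey: 1
  … (13 more, each ≤ 1)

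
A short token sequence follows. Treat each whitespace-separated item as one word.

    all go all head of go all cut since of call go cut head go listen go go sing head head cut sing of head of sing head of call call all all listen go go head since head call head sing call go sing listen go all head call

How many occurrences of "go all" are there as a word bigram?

Scanning the 49 overlapping bigram windows for "go all":
  position 2–3: go all
  position 6–7: go all
  position 47–48: go all

3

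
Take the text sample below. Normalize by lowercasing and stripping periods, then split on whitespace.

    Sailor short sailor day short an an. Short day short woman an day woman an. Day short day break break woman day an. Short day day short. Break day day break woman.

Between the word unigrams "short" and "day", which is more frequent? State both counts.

"short": 7 occurrences
"day": 10 occurrences

"day" (10 vs 7)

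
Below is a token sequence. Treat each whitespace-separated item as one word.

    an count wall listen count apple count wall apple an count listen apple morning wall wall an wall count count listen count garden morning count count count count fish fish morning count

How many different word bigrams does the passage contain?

23

32 tokens → 31 bigram windows in total.
Repeated bigrams (each contributes count−1 duplicates):
  count count: 4
  an count: 2
  count listen: 2
  count wall: 2
  listen count: 2
  morning count: 2
8 duplicate windows → 31 − 8 = 23 distinct.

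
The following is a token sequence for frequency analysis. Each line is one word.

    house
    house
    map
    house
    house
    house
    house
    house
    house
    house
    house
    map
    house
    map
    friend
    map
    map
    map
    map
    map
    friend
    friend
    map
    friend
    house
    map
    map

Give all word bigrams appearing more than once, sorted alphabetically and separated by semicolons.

Bigram counts meeting the condition (more than once):
  friend map: 2
  house house: 8
  house map: 4
  map friend: 3
  map house: 2
  map map: 5

friend map; house house; house map; map friend; map house; map map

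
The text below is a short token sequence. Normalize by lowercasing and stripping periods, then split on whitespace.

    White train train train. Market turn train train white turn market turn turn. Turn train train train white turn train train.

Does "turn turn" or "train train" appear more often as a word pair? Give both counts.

"turn turn": 2 occurrences
"train train": 6 occurrences

"train train" (6 vs 2)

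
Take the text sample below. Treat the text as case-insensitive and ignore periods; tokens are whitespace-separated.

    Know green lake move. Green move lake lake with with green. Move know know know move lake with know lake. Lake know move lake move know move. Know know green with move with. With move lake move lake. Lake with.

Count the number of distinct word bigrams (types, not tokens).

40 tokens → 39 bigram windows in total.
Repeated bigrams (each contributes count−1 duplicates):
  move lake: 5
  know know: 3
  know move: 3
  lake lake: 3
  lake move: 3
  lake with: 3
  move know: 3
  green move: 2
  … (3 more repeated)
20 duplicate windows → 39 − 20 = 19 distinct.

19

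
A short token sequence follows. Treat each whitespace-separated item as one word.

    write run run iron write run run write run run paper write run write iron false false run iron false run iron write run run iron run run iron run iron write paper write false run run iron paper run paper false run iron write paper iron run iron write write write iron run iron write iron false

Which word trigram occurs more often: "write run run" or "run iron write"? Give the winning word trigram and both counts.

"write run run": 4 occurrences
"run iron write": 6 occurrences

"run iron write" (6 vs 4)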